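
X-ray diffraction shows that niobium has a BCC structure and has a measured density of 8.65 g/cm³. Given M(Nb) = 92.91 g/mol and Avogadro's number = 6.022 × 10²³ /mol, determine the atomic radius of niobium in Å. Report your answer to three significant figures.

For a BCC cell (Z = 2), a³ = Z·M/(N_A·ρ) = 2 × 92.91 / (6.022 × 10²³ × 8.650) = 3.567 × 10^-23 cm³, so a = 3.292 × 10^-8 cm = 3.292 Å.
Atoms touch along the body diagonal, so √3·a = 4r, so r = 0.4330 × a = 1.43 Å.

1.43 Å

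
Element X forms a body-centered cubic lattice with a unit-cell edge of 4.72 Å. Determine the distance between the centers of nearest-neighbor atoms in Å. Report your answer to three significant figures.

4.09 Å

In a BCC structure, atoms touch along the body diagonal, so √3·a = 4r; the nearest-neighbor distance equals 2r = 0.8660·a.
d = 0.8660 × 4.72 = 4.09 Å.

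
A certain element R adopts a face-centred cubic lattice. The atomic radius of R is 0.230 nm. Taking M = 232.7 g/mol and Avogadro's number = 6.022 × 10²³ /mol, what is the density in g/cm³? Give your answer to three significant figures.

5.61 g/cm³

In an FCC lattice, atoms touch along the face diagonal, so √2·a = 4r, giving a = 0.6505 nm = 6.505 × 10^-8 cm.
With Z = 4, ρ = Z·M/(N_A·a³) = 4 × 232.7 / (6.022 × 10²³ × 2.753 × 10^-22) = 5.614 g/cm³.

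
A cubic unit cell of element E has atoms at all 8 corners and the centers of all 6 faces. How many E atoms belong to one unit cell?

Corner atoms are shared by 8 cells (1/8 each), face atoms by 2 (1/2 each).
Net atoms = 8 × 1/8 + 6 × 1/2 = 1 + 3 = 4.

4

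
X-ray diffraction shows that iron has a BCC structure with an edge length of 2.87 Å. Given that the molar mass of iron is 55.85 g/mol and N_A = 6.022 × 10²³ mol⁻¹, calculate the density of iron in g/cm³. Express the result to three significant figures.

7.85 g/cm³

A BCC unit cell contains Z = 2 atoms.
Cell volume: a³ = (2.87 Å)³ = (2.870 × 10^-8 cm)³ = 2.364 × 10^-23 cm³.
ρ = Z·M/(N_A·a³) = 2 × 55.85 / (6.022 × 10²³ × 2.364 × 10^-23) = 7.846 g/cm³.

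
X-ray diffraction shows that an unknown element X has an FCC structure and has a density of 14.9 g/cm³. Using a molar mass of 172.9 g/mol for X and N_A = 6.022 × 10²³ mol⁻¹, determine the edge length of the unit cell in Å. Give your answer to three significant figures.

4.26 Å

With Z = 4 atoms per FCC cell, a³ = Z·M/(N_A·ρ) = 4 × 172.9 / (6.022 × 10²³ × 14.90 g/cm³) = 7.708 × 10^-23 cm³.
a = (7.708 × 10^-23)^(1/3) = 4.256 × 10^-8 cm = 4.26 Å.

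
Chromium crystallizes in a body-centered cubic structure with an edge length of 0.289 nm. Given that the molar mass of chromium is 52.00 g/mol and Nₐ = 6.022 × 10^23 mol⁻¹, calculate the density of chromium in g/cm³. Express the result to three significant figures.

A BCC unit cell contains Z = 2 atoms.
Cell volume: a³ = (0.289 nm)³ = (2.890 × 10^-8 cm)³ = 2.414 × 10^-23 cm³.
ρ = Z·M/(N_A·a³) = 2 × 52.00 / (6.022 × 10²³ × 2.414 × 10^-23) = 7.155 g/cm³.

7.15 g/cm³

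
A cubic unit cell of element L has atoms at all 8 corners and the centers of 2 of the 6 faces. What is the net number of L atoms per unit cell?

Corner atoms are shared by 8 cells (1/8 each), face atoms by 2 (1/2 each).
Net atoms = 8 × 1/8 + 2 × 1/2 = 1 + 1 = 2.

2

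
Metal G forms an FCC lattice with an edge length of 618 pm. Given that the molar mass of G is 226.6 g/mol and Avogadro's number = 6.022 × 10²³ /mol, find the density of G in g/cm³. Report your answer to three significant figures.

6.38 g/cm³

An FCC unit cell contains Z = 4 atoms.
Cell volume: a³ = (618 pm)³ = (6.180 × 10^-8 cm)³ = 2.360 × 10^-22 cm³.
ρ = Z·M/(N_A·a³) = 4 × 226.6 / (6.022 × 10²³ × 2.360 × 10^-22) = 6.377 g/cm³.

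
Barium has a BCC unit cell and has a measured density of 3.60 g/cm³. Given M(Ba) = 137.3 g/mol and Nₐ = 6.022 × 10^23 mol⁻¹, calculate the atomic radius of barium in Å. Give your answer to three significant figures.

For a BCC cell (Z = 2), a³ = Z·M/(N_A·ρ) = 2 × 137.3 / (6.022 × 10²³ × 3.600) = 1.267 × 10^-22 cm³, so a = 5.022 × 10^-8 cm = 5.022 Å.
Atoms touch along the body diagonal, so √3·a = 4r, so r = 0.4330 × a = 2.17 Å.

2.17 Å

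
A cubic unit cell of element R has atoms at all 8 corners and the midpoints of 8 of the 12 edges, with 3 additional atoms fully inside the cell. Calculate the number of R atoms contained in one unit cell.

6

Corner atoms are shared by 8 cells (1/8 each), edge atoms by 4 (1/4 each), interior atoms are unshared.
Net atoms = 8 × 1/8 + 8 × 1/4 + 3 = 1 + 2 + 3 = 6.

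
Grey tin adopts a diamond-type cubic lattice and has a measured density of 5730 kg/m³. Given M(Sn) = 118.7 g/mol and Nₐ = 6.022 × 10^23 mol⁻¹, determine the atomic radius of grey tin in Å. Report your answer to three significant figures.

For a diamond cubic cell (Z = 8), a³ = Z·M/(N_A·ρ) = 8 × 118.7 / (6.022 × 10²³ × 5.730) = 2.752 × 10^-22 cm³, so a = 6.505 × 10^-8 cm = 6.505 Å.
Nearest neighbors lie along the body diagonal with √3·a = 8r, so r = 0.2165 × a = 1.41 Å.

1.41 Å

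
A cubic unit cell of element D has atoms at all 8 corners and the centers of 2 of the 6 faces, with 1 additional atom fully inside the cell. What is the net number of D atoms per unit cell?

3

Corner atoms are shared by 8 cells (1/8 each), face atoms by 2 (1/2 each), interior atoms are unshared.
Net atoms = 8 × 1/8 + 2 × 1/2 + 1 = 1 + 1 + 1 = 3.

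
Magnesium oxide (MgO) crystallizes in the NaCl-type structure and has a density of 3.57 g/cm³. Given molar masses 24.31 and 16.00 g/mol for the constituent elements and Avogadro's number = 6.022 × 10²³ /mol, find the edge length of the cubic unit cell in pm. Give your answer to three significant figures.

422 pm

M(MgO) = 40.31 g/mol; Z = 4 formula units per cell.
a³ = Z·M/(N_A·ρ) = 4 × 40.31 / (6.022 × 10²³ × 3.57) = 7.500 × 10^-23 cm³, so a = 4.217 × 10^-8 cm = 422 pm.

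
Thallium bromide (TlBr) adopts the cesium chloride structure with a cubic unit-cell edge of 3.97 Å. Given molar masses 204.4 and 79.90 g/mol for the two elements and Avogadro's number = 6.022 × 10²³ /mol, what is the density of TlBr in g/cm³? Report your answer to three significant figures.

7.55 g/cm³

The cesium chloride structure contains Z = 1 formula unit per cell; M(TlBr) = 204.4 + 79.90 = 284.3 g/mol.
a³ = (3.970 × 10^-8 cm)³ = 6.257 × 10^-23 cm³.
ρ = 1 × 284.3 / (6.022 × 10²³ × 6.257 × 10^-23) = 7.545 g/cm³.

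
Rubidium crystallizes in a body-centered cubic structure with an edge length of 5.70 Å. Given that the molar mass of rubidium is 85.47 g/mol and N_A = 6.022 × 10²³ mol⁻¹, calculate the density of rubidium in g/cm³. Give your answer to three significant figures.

1.53 g/cm³

A BCC unit cell contains Z = 2 atoms.
Cell volume: a³ = (5.70 Å)³ = (5.700 × 10^-8 cm)³ = 1.852 × 10^-22 cm³.
ρ = Z·M/(N_A·a³) = 2 × 85.47 / (6.022 × 10²³ × 1.852 × 10^-22) = 1.533 g/cm³.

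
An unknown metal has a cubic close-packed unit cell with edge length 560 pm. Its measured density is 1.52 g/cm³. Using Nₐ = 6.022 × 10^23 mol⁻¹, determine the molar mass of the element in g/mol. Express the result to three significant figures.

40.2 g/mol

An FCC cell has Z = 4 atoms; a = 5.600 × 10^-8 cm.
M = ρ·N_A·a³/Z = 1.52 × 6.022 × 10²³ × 1.756 × 10^-22 / 4 = 40.2 g/mol.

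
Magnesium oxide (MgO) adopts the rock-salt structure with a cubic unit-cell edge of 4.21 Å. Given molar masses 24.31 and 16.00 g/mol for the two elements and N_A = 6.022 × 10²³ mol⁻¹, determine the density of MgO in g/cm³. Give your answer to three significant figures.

3.59 g/cm³

The rock-salt structure contains Z = 4 formula units per cell; M(MgO) = 24.31 + 16.00 = 40.31 g/mol.
a³ = (4.210 × 10^-8 cm)³ = 7.462 × 10^-23 cm³.
ρ = 4 × 40.31 / (6.022 × 10²³ × 7.462 × 10^-23) = 3.588 g/cm³.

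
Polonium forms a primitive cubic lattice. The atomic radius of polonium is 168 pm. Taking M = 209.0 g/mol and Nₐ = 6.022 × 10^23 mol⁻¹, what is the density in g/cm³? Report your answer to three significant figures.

9.15 g/cm³

In a simple cubic lattice, atoms touch along the cell edge, so a = 2r, giving a = 336.0 pm = 3.360 × 10^-8 cm.
With Z = 1, ρ = Z·M/(N_A·a³) = 1 × 209.0 / (6.022 × 10²³ × 3.793 × 10^-23) = 9.149 g/cm³.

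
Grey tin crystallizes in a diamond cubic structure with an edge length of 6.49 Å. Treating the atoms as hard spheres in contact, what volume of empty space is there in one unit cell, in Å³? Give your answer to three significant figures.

180 Å³

In a diamond cubic lattice nearest neighbors lie along the body diagonal with √3·a = 8r, so r = 0.2165a = 1.405 Å.
V_cell = a³ = 273.4 Å³; V_atoms = 8 × (4/3)πr³ = 92.97 Å³.
Empty space = 273.4 − 92.97 = 180 Å³.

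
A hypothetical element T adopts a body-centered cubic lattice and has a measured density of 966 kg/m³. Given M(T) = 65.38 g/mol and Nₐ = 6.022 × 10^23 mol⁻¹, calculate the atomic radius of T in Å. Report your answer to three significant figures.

For a BCC cell (Z = 2), a³ = Z·M/(N_A·ρ) = 2 × 65.38 / (6.022 × 10²³ × 0.9660) = 2.248 × 10^-22 cm³, so a = 6.080 × 10^-8 cm = 6.080 Å.
Atoms touch along the body diagonal, so √3·a = 4r, so r = 0.4330 × a = 2.63 Å.

2.63 Å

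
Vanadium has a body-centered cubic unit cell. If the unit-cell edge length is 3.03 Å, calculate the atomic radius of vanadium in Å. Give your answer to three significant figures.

1.31 Å

In a BCC lattice, atoms touch along the body diagonal, so √3·a = 4r.
r = √3·a/4 = 1.7321 × 3.03 / 4 = 1.31 Å.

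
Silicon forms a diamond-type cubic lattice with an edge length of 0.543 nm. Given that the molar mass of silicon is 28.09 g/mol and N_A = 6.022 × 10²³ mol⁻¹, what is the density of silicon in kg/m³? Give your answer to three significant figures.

A diamond cubic unit cell contains Z = 8 atoms.
Cell volume: a³ = (0.543 nm)³ = (5.430 × 10^-8 cm)³ = 1.601 × 10^-22 cm³.
ρ = Z·M/(N_A·a³) = 8 × 28.09 / (6.022 × 10²³ × 1.601 × 10^-22) = 2.331 g/cm³ = 2330 kg/m³.

2330 kg/m³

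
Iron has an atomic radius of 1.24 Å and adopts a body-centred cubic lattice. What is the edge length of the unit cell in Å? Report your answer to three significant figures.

In a BCC lattice, atoms touch along the body diagonal, so √3·a = 4r.
a = 4r/√3 = 4 × 1.24 / 1.7321 = 2.86 Å.

2.86 Å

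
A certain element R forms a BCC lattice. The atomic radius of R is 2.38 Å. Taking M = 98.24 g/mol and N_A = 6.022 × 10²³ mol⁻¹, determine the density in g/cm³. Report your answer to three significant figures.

1.96 g/cm³

In a BCC lattice, atoms touch along the body diagonal, so √3·a = 4r, giving a = 5.496 Å = 5.496 × 10^-8 cm.
With Z = 2, ρ = Z·M/(N_A·a³) = 2 × 98.24 / (6.022 × 10²³ × 1.660 × 10^-22) = 1.965 g/cm³.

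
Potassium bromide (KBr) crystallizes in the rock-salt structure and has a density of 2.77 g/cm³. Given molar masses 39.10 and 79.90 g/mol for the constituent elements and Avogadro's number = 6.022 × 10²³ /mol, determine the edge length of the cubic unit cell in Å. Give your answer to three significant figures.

6.58 Å

M(KBr) = 119.0 g/mol; Z = 4 formula units per cell.
a³ = Z·M/(N_A·ρ) = 4 × 119.0 / (6.022 × 10²³ × 2.77) = 2.854 × 10^-22 cm³, so a = 6.584 × 10^-8 cm = 6.58 Å.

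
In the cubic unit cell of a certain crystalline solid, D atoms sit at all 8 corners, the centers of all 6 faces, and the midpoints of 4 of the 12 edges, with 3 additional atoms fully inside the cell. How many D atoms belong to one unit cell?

Corner atoms are shared by 8 cells (1/8 each), face atoms by 2 (1/2 each), edge atoms by 4 (1/4 each), interior atoms are unshared.
Net atoms = 8 × 1/8 + 6 × 1/2 + 4 × 1/4 + 3 = 1 + 3 + 1 + 3 = 8.

8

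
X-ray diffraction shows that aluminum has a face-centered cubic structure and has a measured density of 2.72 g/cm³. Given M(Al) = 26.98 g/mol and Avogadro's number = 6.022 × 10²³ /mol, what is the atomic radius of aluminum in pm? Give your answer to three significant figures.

143 pm

For an FCC cell (Z = 4), a³ = Z·M/(N_A·ρ) = 4 × 26.98 / (6.022 × 10²³ × 2.720) = 6.589 × 10^-23 cm³, so a = 4.039 × 10^-8 cm = 403.9 pm.
Atoms touch along the face diagonal, so √2·a = 4r, so r = 0.3536 × a = 143 pm.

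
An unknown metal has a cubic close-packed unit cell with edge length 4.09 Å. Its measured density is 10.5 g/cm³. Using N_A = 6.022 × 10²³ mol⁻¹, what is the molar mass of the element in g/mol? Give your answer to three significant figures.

An FCC cell has Z = 4 atoms; a = 4.090 × 10^-8 cm.
M = ρ·N_A·a³/Z = 10.5 × 6.022 × 10²³ × 6.842 × 10^-23 / 4 = 108 g/mol.

108 g/mol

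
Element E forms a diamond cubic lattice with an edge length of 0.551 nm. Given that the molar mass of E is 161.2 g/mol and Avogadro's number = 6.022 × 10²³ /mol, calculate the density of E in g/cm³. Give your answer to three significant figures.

12.8 g/cm³

A diamond cubic unit cell contains Z = 8 atoms.
Cell volume: a³ = (0.551 nm)³ = (5.510 × 10^-8 cm)³ = 1.673 × 10^-22 cm³.
ρ = Z·M/(N_A·a³) = 8 × 161.2 / (6.022 × 10²³ × 1.673 × 10^-22) = 12.80 g/cm³.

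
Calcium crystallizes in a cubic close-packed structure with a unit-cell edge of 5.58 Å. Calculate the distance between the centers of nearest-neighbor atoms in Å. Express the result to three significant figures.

In an FCC structure, atoms touch along the face diagonal, so √2·a = 4r; the nearest-neighbor distance equals 2r = 0.7071·a.
d = 0.7071 × 5.58 = 3.95 Å.

3.95 Å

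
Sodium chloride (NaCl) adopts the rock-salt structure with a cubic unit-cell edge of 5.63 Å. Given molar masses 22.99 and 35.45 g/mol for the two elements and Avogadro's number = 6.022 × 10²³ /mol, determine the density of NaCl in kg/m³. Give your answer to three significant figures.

The rock-salt structure contains Z = 4 formula units per cell; M(NaCl) = 22.99 + 35.45 = 58.44 g/mol.
a³ = (5.630 × 10^-8 cm)³ = 1.785 × 10^-22 cm³.
ρ = 4 × 58.44 / (6.022 × 10²³ × 1.785 × 10^-22) = 2.175 g/cm³ = 2180 kg/m³.

2180 kg/m³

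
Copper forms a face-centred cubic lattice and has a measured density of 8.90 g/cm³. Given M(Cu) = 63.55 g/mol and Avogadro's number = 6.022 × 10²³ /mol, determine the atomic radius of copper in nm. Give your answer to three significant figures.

0.128 nm

For an FCC cell (Z = 4), a³ = Z·M/(N_A·ρ) = 4 × 63.55 / (6.022 × 10²³ × 8.900) = 4.743 × 10^-23 cm³, so a = 3.620 × 10^-8 cm = 0.3620 nm.
Atoms touch along the face diagonal, so √2·a = 4r, so r = 0.3536 × a = 0.128 nm.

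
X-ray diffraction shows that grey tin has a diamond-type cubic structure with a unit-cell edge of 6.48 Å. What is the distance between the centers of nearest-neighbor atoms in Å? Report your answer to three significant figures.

2.81 Å

In a diamond cubic structure, nearest neighbors lie along the body diagonal with √3·a = 8r; the nearest-neighbor distance equals 2r = 0.4330·a.
d = 0.4330 × 6.48 = 2.81 Å.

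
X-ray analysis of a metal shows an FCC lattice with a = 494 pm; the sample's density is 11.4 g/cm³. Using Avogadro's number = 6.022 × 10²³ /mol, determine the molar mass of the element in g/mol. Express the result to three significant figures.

207 g/mol

An FCC cell has Z = 4 atoms; a = 4.940 × 10^-8 cm.
M = ρ·N_A·a³/Z = 11.4 × 6.022 × 10²³ × 1.206 × 10^-22 / 4 = 207 g/mol.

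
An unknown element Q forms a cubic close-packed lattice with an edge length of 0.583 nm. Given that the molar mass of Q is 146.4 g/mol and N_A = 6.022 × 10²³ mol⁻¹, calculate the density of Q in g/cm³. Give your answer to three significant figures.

An FCC unit cell contains Z = 4 atoms.
Cell volume: a³ = (0.583 nm)³ = (5.830 × 10^-8 cm)³ = 1.982 × 10^-22 cm³.
ρ = Z·M/(N_A·a³) = 4 × 146.4 / (6.022 × 10²³ × 1.982 × 10^-22) = 4.907 g/cm³.

4.91 g/cm³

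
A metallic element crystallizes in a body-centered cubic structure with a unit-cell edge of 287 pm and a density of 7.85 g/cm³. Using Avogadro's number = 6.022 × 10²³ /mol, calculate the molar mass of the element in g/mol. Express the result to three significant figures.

A BCC cell has Z = 2 atoms; a = 2.870 × 10^-8 cm.
M = ρ·N_A·a³/Z = 7.85 × 6.022 × 10²³ × 2.364 × 10^-23 / 2 = 55.9 g/mol.

55.9 g/mol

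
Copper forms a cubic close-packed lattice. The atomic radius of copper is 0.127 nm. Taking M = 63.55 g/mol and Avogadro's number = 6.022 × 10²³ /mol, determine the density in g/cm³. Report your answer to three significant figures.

9.11 g/cm³

In an FCC lattice, atoms touch along the face diagonal, so √2·a = 4r, giving a = 0.3592 nm = 3.592 × 10^-8 cm.
With Z = 4, ρ = Z·M/(N_A·a³) = 4 × 63.55 / (6.022 × 10²³ × 4.635 × 10^-23) = 9.107 g/cm³.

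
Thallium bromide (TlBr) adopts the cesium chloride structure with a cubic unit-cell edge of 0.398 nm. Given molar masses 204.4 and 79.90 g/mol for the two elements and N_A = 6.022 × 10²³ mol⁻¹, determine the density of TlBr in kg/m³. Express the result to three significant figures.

The cesium chloride structure contains Z = 1 formula unit per cell; M(TlBr) = 204.4 + 79.90 = 284.3 g/mol.
a³ = (3.980 × 10^-8 cm)³ = 6.304 × 10^-23 cm³.
ρ = 1 × 284.3 / (6.022 × 10²³ × 6.304 × 10^-23) = 7.488 g/cm³ = 7490 kg/m³.

7490 kg/m³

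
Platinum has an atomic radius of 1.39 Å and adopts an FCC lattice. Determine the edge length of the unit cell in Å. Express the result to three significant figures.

In an FCC lattice, atoms touch along the face diagonal, so √2·a = 4r.
a = 4r/√2 = 4 × 1.39 / 1.4142 = 3.93 Å.

3.93 Å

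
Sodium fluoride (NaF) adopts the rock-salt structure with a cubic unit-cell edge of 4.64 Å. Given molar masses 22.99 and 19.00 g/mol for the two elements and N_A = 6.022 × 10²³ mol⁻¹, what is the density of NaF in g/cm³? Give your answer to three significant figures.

2.79 g/cm³

The rock-salt structure contains Z = 4 formula units per cell; M(NaF) = 22.99 + 19.00 = 41.99 g/mol.
a³ = (4.640 × 10^-8 cm)³ = 9.990 × 10^-23 cm³.
ρ = 4 × 41.99 / (6.022 × 10²³ × 9.990 × 10^-23) = 2.792 g/cm³.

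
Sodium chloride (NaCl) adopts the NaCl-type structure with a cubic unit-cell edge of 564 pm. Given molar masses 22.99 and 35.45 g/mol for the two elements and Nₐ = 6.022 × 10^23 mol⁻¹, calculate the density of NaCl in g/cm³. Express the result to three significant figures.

The NaCl-type structure contains Z = 4 formula units per cell; M(NaCl) = 22.99 + 35.45 = 58.44 g/mol.
a³ = (5.640 × 10^-8 cm)³ = 1.794 × 10^-22 cm³.
ρ = 4 × 58.44 / (6.022 × 10²³ × 1.794 × 10^-22) = 2.164 g/cm³.

2.16 g/cm³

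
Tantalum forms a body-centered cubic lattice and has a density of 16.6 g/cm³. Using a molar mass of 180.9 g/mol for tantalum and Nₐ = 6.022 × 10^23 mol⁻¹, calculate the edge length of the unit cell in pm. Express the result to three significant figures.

With Z = 2 atoms per BCC cell, a³ = Z·M/(N_A·ρ) = 2 × 180.9 / (6.022 × 10²³ × 16.60 g/cm³) = 3.619 × 10^-23 cm³.
a = (3.619 × 10^-23)^(1/3) = 3.308 × 10^-8 cm = 331 pm.

331 pm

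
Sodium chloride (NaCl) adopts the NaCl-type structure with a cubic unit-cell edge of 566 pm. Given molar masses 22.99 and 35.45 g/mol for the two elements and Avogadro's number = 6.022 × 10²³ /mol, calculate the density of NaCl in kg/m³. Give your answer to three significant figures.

The NaCl-type structure contains Z = 4 formula units per cell; M(NaCl) = 22.99 + 35.45 = 58.44 g/mol.
a³ = (5.660 × 10^-8 cm)³ = 1.813 × 10^-22 cm³.
ρ = 4 × 58.44 / (6.022 × 10²³ × 1.813 × 10^-22) = 2.141 g/cm³ = 2140 kg/m³.

2140 kg/m³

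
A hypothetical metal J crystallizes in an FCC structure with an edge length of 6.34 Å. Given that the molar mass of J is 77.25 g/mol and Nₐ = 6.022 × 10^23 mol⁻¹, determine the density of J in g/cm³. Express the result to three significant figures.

An FCC unit cell contains Z = 4 atoms.
Cell volume: a³ = (6.34 Å)³ = (6.340 × 10^-8 cm)³ = 2.548 × 10^-22 cm³.
ρ = Z·M/(N_A·a³) = 4 × 77.25 / (6.022 × 10²³ × 2.548 × 10^-22) = 2.013 g/cm³.

2.01 g/cm³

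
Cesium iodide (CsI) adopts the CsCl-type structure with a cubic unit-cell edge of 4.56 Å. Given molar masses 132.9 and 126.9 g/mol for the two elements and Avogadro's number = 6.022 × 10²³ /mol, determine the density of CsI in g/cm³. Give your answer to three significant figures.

The CsCl-type structure contains Z = 1 formula unit per cell; M(CsI) = 132.9 + 126.9 = 259.8 g/mol.
a³ = (4.560 × 10^-8 cm)³ = 9.482 × 10^-23 cm³.
ρ = 1 × 259.8 / (6.022 × 10²³ × 9.482 × 10^-23) = 4.550 g/cm³.

4.55 g/cm³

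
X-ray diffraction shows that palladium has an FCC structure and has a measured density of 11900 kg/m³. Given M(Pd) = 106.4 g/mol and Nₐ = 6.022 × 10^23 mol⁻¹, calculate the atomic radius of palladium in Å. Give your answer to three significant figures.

1.38 Å

For an FCC cell (Z = 4), a³ = Z·M/(N_A·ρ) = 4 × 106.4 / (6.022 × 10²³ × 11.90) = 5.939 × 10^-23 cm³, so a = 3.902 × 10^-8 cm = 3.902 Å.
Atoms touch along the face diagonal, so √2·a = 4r, so r = 0.3536 × a = 1.38 Å.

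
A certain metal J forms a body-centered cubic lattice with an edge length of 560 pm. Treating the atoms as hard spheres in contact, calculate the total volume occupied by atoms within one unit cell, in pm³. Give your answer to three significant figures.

In a BCC lattice atoms touch along the body diagonal, so √3·a = 4r, so r = 0.4330a = 242.5 pm.
V_atoms = Z × (4/3)πr³ = 2 × (4/3)π × (242.5)³ = 1.19 × 10^8 pm³.

1.19 × 10^8 pm³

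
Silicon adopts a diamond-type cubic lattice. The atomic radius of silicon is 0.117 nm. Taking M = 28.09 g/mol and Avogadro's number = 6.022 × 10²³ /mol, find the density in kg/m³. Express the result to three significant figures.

2360 kg/m³

In a diamond cubic lattice, nearest neighbors lie along the body diagonal with √3·a = 8r, giving a = 0.5404 nm = 5.404 × 10^-8 cm.
With Z = 8, ρ = Z·M/(N_A·a³) = 8 × 28.09 / (6.022 × 10²³ × 1.578 × 10^-22) = 2.365 g/cm³ = 2360 kg/m³.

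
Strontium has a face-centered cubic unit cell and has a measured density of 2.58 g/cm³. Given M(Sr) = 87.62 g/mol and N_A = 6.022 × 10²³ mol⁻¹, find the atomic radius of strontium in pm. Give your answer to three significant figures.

For an FCC cell (Z = 4), a³ = Z·M/(N_A·ρ) = 4 × 87.62 / (6.022 × 10²³ × 2.580) = 2.256 × 10^-22 cm³, so a = 6.087 × 10^-8 cm = 608.7 pm.
Atoms touch along the face diagonal, so √2·a = 4r, so r = 0.3536 × a = 215 pm.

215 pm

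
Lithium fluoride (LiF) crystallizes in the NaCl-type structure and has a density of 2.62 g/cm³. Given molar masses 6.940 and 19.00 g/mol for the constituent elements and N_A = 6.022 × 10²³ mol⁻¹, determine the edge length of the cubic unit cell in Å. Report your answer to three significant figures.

M(LiF) = 25.94 g/mol; Z = 4 formula units per cell.
a³ = Z·M/(N_A·ρ) = 4 × 25.94 / (6.022 × 10²³ × 2.62) = 6.576 × 10^-23 cm³, so a = 4.036 × 10^-8 cm = 4.04 Å.

4.04 Å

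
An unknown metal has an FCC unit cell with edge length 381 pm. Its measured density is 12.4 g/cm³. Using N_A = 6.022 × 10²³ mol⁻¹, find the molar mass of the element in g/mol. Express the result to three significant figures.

An FCC cell has Z = 4 atoms; a = 3.810 × 10^-8 cm.
M = ρ·N_A·a³/Z = 12.4 × 6.022 × 10²³ × 5.531 × 10^-23 / 4 = 103 g/mol.

103 g/mol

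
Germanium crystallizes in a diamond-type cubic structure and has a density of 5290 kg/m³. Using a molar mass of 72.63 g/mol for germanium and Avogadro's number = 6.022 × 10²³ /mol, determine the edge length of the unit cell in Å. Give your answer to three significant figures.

With Z = 8 atoms per diamond cubic cell, a³ = Z·M/(N_A·ρ) = 8 × 72.63 / (6.022 × 10²³ × 5.290 g/cm³) = 1.824 × 10^-22 cm³.
a = (1.824 × 10^-22)^(1/3) = 5.671 × 10^-8 cm = 5.67 Å.

5.67 Å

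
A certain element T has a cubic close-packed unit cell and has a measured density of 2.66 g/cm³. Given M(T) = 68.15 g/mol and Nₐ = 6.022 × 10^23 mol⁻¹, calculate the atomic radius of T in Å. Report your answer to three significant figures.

For an FCC cell (Z = 4), a³ = Z·M/(N_A·ρ) = 4 × 68.15 / (6.022 × 10²³ × 2.660) = 1.702 × 10^-22 cm³, so a = 5.542 × 10^-8 cm = 5.542 Å.
Atoms touch along the face diagonal, so √2·a = 4r, so r = 0.3536 × a = 1.96 Å.

1.96 Å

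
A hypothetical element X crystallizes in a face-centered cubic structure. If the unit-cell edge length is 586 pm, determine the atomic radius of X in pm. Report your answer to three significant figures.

In an FCC lattice, atoms touch along the face diagonal, so √2·a = 4r.
r = √2·a/4 = 1.4142 × 586 / 4 = 207 pm.

207 pm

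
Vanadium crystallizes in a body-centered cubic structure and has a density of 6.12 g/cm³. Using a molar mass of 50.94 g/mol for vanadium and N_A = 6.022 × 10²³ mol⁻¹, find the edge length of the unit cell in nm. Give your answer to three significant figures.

With Z = 2 atoms per BCC cell, a³ = Z·M/(N_A·ρ) = 2 × 50.94 / (6.022 × 10²³ × 6.120 g/cm³) = 2.764 × 10^-23 cm³.
a = (2.764 × 10^-23)^(1/3) = 3.024 × 10^-8 cm = 0.302 nm.

0.302 nm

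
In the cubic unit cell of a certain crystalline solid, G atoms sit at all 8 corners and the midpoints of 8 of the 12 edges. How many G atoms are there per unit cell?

Corner atoms are shared by 8 cells (1/8 each), edge atoms by 4 (1/4 each).
Net atoms = 8 × 1/8 + 8 × 1/4 = 1 + 2 = 3.

3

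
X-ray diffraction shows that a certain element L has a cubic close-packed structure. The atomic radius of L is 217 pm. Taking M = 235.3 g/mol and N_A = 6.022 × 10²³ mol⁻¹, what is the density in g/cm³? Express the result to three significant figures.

In an FCC lattice, atoms touch along the face diagonal, so √2·a = 4r, giving a = 613.8 pm = 6.138 × 10^-8 cm.
With Z = 4, ρ = Z·M/(N_A·a³) = 4 × 235.3 / (6.022 × 10²³ × 2.312 × 10^-22) = 6.760 g/cm³.

6.76 g/cm³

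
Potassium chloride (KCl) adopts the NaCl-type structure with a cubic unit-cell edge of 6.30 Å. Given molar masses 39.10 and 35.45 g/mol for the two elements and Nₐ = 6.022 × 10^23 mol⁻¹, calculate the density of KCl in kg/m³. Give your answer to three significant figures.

The NaCl-type structure contains Z = 4 formula units per cell; M(KCl) = 39.10 + 35.45 = 74.55 g/mol.
a³ = (6.300 × 10^-8 cm)³ = 2.500 × 10^-22 cm³.
ρ = 4 × 74.55 / (6.022 × 10²³ × 2.500 × 10^-22) = 1.980 g/cm³ = 1980 kg/m³.

1980 kg/m³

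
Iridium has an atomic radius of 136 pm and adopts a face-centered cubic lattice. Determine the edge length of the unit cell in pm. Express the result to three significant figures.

385 pm

In an FCC lattice, atoms touch along the face diagonal, so √2·a = 4r.
a = 4r/√2 = 4 × 136 / 1.4142 = 385 pm.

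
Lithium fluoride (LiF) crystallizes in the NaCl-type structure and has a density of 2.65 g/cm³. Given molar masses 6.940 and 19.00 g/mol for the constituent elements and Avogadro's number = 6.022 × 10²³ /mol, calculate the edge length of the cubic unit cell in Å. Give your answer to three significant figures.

M(LiF) = 25.94 g/mol; Z = 4 formula units per cell.
a³ = Z·M/(N_A·ρ) = 4 × 25.94 / (6.022 × 10²³ × 2.65) = 6.502 × 10^-23 cm³, so a = 4.021 × 10^-8 cm = 4.02 Å.

4.02 Å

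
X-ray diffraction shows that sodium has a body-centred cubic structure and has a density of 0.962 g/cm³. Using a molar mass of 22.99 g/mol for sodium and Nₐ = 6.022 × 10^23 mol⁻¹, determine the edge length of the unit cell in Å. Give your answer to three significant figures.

4.30 Å

With Z = 2 atoms per BCC cell, a³ = Z·M/(N_A·ρ) = 2 × 22.99 / (6.022 × 10²³ × 0.9620 g/cm³) = 7.937 × 10^-23 cm³.
a = (7.937 × 10^-23)^(1/3) = 4.298 × 10^-8 cm = 4.30 Å.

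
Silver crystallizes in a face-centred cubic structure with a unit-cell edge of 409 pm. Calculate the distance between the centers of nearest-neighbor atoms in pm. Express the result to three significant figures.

289 pm

In an FCC structure, atoms touch along the face diagonal, so √2·a = 4r; the nearest-neighbor distance equals 2r = 0.7071·a.
d = 0.7071 × 409 = 289 pm.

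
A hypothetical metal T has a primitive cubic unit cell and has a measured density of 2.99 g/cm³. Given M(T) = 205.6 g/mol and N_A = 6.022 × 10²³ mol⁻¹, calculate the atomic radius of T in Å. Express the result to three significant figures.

For a simple cubic cell (Z = 1), a³ = Z·M/(N_A·ρ) = 1 × 205.6 / (6.022 × 10²³ × 2.990) = 1.142 × 10^-22 cm³, so a = 4.851 × 10^-8 cm = 4.851 Å.
Atoms touch along the cell edge, so a = 2r, so r = 0.5000 × a = 2.43 Å.

2.43 Å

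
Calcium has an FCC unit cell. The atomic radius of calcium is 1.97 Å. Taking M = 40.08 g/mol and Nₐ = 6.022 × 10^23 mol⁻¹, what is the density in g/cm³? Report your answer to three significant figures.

In an FCC lattice, atoms touch along the face diagonal, so √2·a = 4r, giving a = 5.572 Å = 5.572 × 10^-8 cm.
With Z = 4, ρ = Z·M/(N_A·a³) = 4 × 40.08 / (6.022 × 10²³ × 1.730 × 10^-22) = 1.539 g/cm³.

1.54 g/cm³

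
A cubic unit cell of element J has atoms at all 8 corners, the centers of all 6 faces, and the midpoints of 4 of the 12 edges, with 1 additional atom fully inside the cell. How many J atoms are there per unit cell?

Corner atoms are shared by 8 cells (1/8 each), face atoms by 2 (1/2 each), edge atoms by 4 (1/4 each), interior atoms are unshared.
Net atoms = 8 × 1/8 + 6 × 1/2 + 4 × 1/4 + 1 = 1 + 3 + 1 + 1 = 6.

6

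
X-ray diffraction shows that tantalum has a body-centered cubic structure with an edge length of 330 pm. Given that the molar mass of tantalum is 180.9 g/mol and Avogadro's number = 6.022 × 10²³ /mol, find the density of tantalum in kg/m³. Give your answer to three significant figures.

16700 kg/m³

A BCC unit cell contains Z = 2 atoms.
Cell volume: a³ = (330 pm)³ = (3.300 × 10^-8 cm)³ = 3.594 × 10^-23 cm³.
ρ = Z·M/(N_A·a³) = 2 × 180.9 / (6.022 × 10²³ × 3.594 × 10^-23) = 16.72 g/cm³ = 16700 kg/m³.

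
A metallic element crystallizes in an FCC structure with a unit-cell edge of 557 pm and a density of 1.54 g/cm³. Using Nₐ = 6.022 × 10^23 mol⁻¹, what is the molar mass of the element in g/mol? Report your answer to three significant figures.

An FCC cell has Z = 4 atoms; a = 5.570 × 10^-8 cm.
M = ρ·N_A·a³/Z = 1.54 × 6.022 × 10²³ × 1.728 × 10^-22 / 4 = 40.1 g/mol.

40.1 g/mol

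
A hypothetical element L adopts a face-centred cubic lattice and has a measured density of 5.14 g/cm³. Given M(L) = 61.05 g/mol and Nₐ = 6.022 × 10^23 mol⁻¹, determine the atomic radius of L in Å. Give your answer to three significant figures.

For an FCC cell (Z = 4), a³ = Z·M/(N_A·ρ) = 4 × 61.05 / (6.022 × 10²³ × 5.140) = 7.889 × 10^-23 cm³, so a = 4.289 × 10^-8 cm = 4.289 Å.
Atoms touch along the face diagonal, so √2·a = 4r, so r = 0.3536 × a = 1.52 Å.

1.52 Å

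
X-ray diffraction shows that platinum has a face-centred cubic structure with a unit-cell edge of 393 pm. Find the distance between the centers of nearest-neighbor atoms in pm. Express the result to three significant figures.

278 pm

In an FCC structure, atoms touch along the face diagonal, so √2·a = 4r; the nearest-neighbor distance equals 2r = 0.7071·a.
d = 0.7071 × 393 = 278 pm.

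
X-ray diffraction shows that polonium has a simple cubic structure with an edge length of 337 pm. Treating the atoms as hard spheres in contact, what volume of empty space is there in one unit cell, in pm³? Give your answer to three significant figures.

In a simple cubic lattice atoms touch along the cell edge, so a = 2r, so r = 0.5000a = 168.5 pm.
V_cell = a³ = 3.827 × 10^7 pm³; V_atoms = 1 × (4/3)πr³ = 2.004 × 10^7 pm³.
Empty space = 3.827 × 10^7 − 2.004 × 10^7 = 1.82 × 10^7 pm³.

1.82 × 10^7 pm³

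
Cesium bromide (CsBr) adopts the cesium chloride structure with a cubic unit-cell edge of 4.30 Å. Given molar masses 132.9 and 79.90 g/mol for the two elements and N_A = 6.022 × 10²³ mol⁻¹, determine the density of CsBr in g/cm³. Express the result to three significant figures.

The cesium chloride structure contains Z = 1 formula unit per cell; M(CsBr) = 132.9 + 79.90 = 212.8 g/mol.
a³ = (4.300 × 10^-8 cm)³ = 7.951 × 10^-23 cm³.
ρ = 1 × 212.8 / (6.022 × 10²³ × 7.951 × 10^-23) = 4.445 g/cm³.

4.44 g/cm³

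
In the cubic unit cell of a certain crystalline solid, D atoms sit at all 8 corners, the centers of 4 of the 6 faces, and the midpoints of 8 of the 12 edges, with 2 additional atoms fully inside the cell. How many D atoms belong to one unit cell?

7

Corner atoms are shared by 8 cells (1/8 each), face atoms by 2 (1/2 each), edge atoms by 4 (1/4 each), interior atoms are unshared.
Net atoms = 8 × 1/8 + 4 × 1/2 + 8 × 1/4 + 2 = 1 + 2 + 2 + 2 = 7.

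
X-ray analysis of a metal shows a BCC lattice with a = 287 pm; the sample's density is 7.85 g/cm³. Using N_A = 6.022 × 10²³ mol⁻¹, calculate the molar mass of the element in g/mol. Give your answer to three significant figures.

A BCC cell has Z = 2 atoms; a = 2.870 × 10^-8 cm.
M = ρ·N_A·a³/Z = 7.85 × 6.022 × 10²³ × 2.364 × 10^-23 / 2 = 55.9 g/mol.

55.9 g/mol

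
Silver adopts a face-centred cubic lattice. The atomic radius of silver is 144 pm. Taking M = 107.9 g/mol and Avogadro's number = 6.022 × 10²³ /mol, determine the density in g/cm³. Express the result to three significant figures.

10.6 g/cm³

In an FCC lattice, atoms touch along the face diagonal, so √2·a = 4r, giving a = 407.3 pm = 4.073 × 10^-8 cm.
With Z = 4, ρ = Z·M/(N_A·a³) = 4 × 107.9 / (6.022 × 10²³ × 6.757 × 10^-23) = 10.61 g/cm³.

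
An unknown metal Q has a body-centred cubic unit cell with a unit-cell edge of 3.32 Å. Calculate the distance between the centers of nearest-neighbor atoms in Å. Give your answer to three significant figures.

2.88 Å

In a BCC structure, atoms touch along the body diagonal, so √3·a = 4r; the nearest-neighbor distance equals 2r = 0.8660·a.
d = 0.8660 × 3.32 = 2.88 Å.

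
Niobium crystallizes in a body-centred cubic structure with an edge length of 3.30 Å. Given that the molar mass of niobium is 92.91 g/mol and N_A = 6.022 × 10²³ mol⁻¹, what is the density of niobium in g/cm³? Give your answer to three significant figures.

A BCC unit cell contains Z = 2 atoms.
Cell volume: a³ = (3.30 Å)³ = (3.300 × 10^-8 cm)³ = 3.594 × 10^-23 cm³.
ρ = Z·M/(N_A·a³) = 2 × 92.91 / (6.022 × 10²³ × 3.594 × 10^-23) = 8.586 g/cm³.

8.59 g/cm³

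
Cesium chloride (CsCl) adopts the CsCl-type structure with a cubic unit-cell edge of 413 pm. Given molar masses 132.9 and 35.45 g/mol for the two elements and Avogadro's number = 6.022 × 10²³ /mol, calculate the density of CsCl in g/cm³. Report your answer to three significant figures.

3.97 g/cm³

The CsCl-type structure contains Z = 1 formula unit per cell; M(CsCl) = 132.9 + 35.45 = 168.35 g/mol.
a³ = (4.130 × 10^-8 cm)³ = 7.044 × 10^-23 cm³.
ρ = 1 × 168.35 / (6.022 × 10²³ × 7.044 × 10^-23) = 3.968 g/cm³.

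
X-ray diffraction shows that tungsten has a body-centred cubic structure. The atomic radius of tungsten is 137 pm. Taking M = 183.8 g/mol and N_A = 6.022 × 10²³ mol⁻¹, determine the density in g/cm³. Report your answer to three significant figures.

In a BCC lattice, atoms touch along the body diagonal, so √3·a = 4r, giving a = 316.4 pm = 3.164 × 10^-8 cm.
With Z = 2, ρ = Z·M/(N_A·a³) = 2 × 183.8 / (6.022 × 10²³ × 3.167 × 10^-23) = 19.27 g/cm³.

19.3 g/cm³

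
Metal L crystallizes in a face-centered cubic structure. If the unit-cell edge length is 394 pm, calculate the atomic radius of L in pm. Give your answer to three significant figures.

139 pm

In an FCC lattice, atoms touch along the face diagonal, so √2·a = 4r.
r = √2·a/4 = 1.4142 × 394 / 4 = 139 pm.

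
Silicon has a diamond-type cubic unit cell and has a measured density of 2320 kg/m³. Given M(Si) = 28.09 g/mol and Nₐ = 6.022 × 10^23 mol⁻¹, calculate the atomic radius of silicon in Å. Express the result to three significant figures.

For a diamond cubic cell (Z = 8), a³ = Z·M/(N_A·ρ) = 8 × 28.09 / (6.022 × 10²³ × 2.320) = 1.608 × 10^-22 cm³, so a = 5.438 × 10^-8 cm = 5.438 Å.
Nearest neighbors lie along the body diagonal with √3·a = 8r, so r = 0.2165 × a = 1.18 Å.

1.18 Å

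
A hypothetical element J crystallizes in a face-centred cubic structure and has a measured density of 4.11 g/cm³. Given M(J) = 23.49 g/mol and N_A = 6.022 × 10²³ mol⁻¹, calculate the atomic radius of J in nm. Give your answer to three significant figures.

0.119 nm

For an FCC cell (Z = 4), a³ = Z·M/(N_A·ρ) = 4 × 23.49 / (6.022 × 10²³ × 4.110) = 3.796 × 10^-23 cm³, so a = 3.361 × 10^-8 cm = 0.3361 nm.
Atoms touch along the face diagonal, so √2·a = 4r, so r = 0.3536 × a = 0.119 nm.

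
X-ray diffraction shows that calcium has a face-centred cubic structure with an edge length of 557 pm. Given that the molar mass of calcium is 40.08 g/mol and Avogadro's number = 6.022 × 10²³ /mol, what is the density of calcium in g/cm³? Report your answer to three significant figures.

1.54 g/cm³

An FCC unit cell contains Z = 4 atoms.
Cell volume: a³ = (557 pm)³ = (5.570 × 10^-8 cm)³ = 1.728 × 10^-22 cm³.
ρ = Z·M/(N_A·a³) = 4 × 40.08 / (6.022 × 10²³ × 1.728 × 10^-22) = 1.541 g/cm³.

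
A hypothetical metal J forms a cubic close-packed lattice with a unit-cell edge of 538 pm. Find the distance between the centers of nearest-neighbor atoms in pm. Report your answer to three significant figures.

In an FCC structure, atoms touch along the face diagonal, so √2·a = 4r; the nearest-neighbor distance equals 2r = 0.7071·a.
d = 0.7071 × 538 = 380 pm.

380 pm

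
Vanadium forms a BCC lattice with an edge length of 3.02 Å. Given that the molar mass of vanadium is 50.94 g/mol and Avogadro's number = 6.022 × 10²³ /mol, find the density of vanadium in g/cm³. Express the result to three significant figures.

A BCC unit cell contains Z = 2 atoms.
Cell volume: a³ = (3.02 Å)³ = (3.020 × 10^-8 cm)³ = 2.754 × 10^-23 cm³.
ρ = Z·M/(N_A·a³) = 2 × 50.94 / (6.022 × 10²³ × 2.754 × 10^-23) = 6.142 g/cm³.

6.14 g/cm³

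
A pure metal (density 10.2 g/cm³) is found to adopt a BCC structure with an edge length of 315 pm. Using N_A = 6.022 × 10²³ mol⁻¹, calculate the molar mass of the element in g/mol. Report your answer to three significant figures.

A BCC cell has Z = 2 atoms; a = 3.150 × 10^-8 cm.
M = ρ·N_A·a³/Z = 10.2 × 6.022 × 10²³ × 3.126 × 10^-23 / 2 = 96.0 g/mol.

96.0 g/mol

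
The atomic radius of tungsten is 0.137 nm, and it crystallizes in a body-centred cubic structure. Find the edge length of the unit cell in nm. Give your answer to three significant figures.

0.316 nm

In a BCC lattice, atoms touch along the body diagonal, so √3·a = 4r.
a = 4r/√3 = 4 × 0.137 / 1.7321 = 0.316 nm.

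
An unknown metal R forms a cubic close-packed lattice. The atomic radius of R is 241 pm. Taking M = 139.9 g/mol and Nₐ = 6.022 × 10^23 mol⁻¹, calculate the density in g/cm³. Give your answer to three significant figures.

2.93 g/cm³

In an FCC lattice, atoms touch along the face diagonal, so √2·a = 4r, giving a = 681.7 pm = 6.817 × 10^-8 cm.
With Z = 4, ρ = Z·M/(N_A·a³) = 4 × 139.9 / (6.022 × 10²³ × 3.167 × 10^-22) = 2.934 g/cm³.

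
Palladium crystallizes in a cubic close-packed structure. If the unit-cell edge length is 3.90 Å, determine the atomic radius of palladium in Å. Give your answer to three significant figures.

In an FCC lattice, atoms touch along the face diagonal, so √2·a = 4r.
r = √2·a/4 = 1.4142 × 3.90 / 4 = 1.38 Å.

1.38 Å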